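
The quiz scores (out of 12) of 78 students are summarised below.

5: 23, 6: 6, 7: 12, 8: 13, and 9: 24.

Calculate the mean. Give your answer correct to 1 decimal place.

7.1

Values: 5, 6, 7, 8, 9
Σfx = 23×5 + 6×6 + 12×7 + 13×8 + 24×9 = 555
n = Σf = 78
Mean = 555 / 78 = 7.1154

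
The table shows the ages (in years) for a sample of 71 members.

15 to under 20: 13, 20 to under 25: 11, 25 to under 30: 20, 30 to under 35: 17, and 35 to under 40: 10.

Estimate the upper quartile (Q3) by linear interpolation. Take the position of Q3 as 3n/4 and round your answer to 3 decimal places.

32.721

Cumulative frequencies: 13, 24, 44, 61, 71
n = 71; position = 3n/4 = 53.25.
This falls in the class 30 to under 35: L = 30, F = 44, f = 17, h = 5.
Upper quartile ≈ 30 + ((53.25 − 44) / 17) × 5 = 32.7206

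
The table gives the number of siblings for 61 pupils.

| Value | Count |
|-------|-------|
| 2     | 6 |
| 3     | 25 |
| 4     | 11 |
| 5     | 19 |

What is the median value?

Cumulative frequencies: 6, 31, 42, 61
n = 61, so the median is the value in position (n+1)/2 = 31.
Position 31 falls at value 3.

3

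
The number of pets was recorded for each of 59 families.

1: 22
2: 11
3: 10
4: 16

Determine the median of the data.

Cumulative frequencies: 22, 33, 43, 59
n = 59, so the median is the value in position (n+1)/2 = 30.
Position 30 falls at value 2.

2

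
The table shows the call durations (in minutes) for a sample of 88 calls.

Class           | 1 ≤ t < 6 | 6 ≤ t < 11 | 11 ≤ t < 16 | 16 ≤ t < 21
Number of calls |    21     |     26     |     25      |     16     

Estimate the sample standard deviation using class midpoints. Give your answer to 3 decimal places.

Midpoints: 3.5, 8.5, 13.5, 18.5
n = 88, Σfm = 928, mean = 10.5455
Σfm² = 12168
Σf(m − x̄)² = Σfm² − (Σfm)²/n = 12168 − 928²/88 = 2381.8182
Sample variance = 2381.8182 / 87 = 27.3772
Standard deviation = √27.3772 = 5.2323

5.232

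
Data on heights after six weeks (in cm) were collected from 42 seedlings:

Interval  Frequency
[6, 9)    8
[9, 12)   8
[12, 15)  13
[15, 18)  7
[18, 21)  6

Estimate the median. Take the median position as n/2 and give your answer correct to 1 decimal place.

13.2

Cumulative frequencies: 8, 16, 29, 36, 42
n = 42; position = n/2 = 21.
This falls in the class [12, 15): L = 12, F = 16, f = 13, h = 3.
Median ≈ 12 + ((21 − 16) / 13) × 3 = 13.1538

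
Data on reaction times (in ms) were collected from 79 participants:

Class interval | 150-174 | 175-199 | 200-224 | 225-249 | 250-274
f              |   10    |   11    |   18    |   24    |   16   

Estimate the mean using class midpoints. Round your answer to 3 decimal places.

Midpoints: 162, 187, 212, 237, 262
Σfm = 10×162 + 11×187 + 18×212 + 24×237 + 16×262 = 17373
n = Σf = 79
Mean = 17373 / 79 = 219.9114

219.911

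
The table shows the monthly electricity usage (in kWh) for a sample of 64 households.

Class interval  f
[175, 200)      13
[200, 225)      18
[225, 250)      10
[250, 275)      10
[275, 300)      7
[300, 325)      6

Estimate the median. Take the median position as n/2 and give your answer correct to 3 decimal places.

227.500

Cumulative frequencies: 13, 31, 41, 51, 58, 64
n = 64; position = n/2 = 32.
This falls in the class [225, 250): L = 225, F = 31, f = 10, h = 25.
Median ≈ 225 + ((32 − 31) / 10) × 25 = 227.5000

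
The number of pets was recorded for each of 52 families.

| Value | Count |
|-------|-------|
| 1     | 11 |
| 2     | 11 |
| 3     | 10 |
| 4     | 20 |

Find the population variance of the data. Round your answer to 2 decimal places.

1.38

Values: 1, 2, 3, 4
n = 52, Σfx = 143, mean = 2.7500
Σfx² = 465
Σf(x − x̄)² = Σfx² − (Σfx)²/n = 465 − 143²/52 = 71.7500
Population variance = 71.7500 / 52 = 1.3798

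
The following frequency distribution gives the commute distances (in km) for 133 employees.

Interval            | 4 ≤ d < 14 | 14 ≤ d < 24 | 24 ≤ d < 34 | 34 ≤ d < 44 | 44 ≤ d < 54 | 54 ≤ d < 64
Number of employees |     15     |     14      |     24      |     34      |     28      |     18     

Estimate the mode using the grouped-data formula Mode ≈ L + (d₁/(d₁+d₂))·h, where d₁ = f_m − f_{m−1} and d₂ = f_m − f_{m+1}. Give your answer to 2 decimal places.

Modal class: 34 ≤ d < 44 (highest frequency 34).
d₁ = 34 − 24 = 10, d₂ = 34 − 28 = 6
Mode ≈ 34 + (10/(10+6)) × 10 = 34 + 6.2500 = 40.2500

40.25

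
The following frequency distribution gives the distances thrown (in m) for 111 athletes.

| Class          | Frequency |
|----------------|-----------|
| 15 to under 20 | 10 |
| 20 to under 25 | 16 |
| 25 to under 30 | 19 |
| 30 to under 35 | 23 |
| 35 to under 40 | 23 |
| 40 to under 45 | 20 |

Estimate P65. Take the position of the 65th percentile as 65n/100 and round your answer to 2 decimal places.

35.90

Cumulative frequencies: 10, 26, 45, 68, 91, 111
n = 111; position = 65n/100 = 72.15.
This falls in the class 35 to under 40: L = 35, F = 68, f = 23, h = 5.
65th percentile ≈ 35 + ((72.15 − 68) / 23) × 5 = 35.9022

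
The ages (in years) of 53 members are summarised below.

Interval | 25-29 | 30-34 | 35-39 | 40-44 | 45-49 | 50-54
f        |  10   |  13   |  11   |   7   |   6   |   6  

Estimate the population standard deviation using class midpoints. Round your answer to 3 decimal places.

Midpoints: 27, 32, 37, 42, 47, 52
n = 53, Σfm = 1981, mean = 37.3774
Σfm² = 77487
Σf(m − x̄)² = Σfm² − (Σfm)²/n = 77487 − 1981²/53 = 3442.4528
Population variance = 3442.4528 / 53 = 64.9519
Standard deviation = √64.9519 = 8.0593

8.059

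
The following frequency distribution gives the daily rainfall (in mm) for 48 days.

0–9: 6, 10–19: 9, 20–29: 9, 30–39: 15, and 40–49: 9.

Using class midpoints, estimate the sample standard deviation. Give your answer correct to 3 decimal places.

Midpoints: 4.5, 14.5, 24.5, 34.5, 44.5
n = 48, Σfm = 1296, mean = 27.0000
Σfm² = 43092
Σf(m − x̄)² = Σfm² − (Σfm)²/n = 43092 − 1296²/48 = 8100.0000
Sample variance = 8100.0000 / 47 = 172.3404
Standard deviation = √172.3404 = 13.1278

13.128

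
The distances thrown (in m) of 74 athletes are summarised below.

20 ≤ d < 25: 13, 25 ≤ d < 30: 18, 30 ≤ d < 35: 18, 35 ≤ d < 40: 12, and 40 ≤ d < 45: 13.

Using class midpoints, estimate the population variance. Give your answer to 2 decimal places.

Midpoints: 22.5, 27.5, 32.5, 37.5, 42.5
n = 74, Σfm = 2375, mean = 32.0946
Σfm² = 79562.5
Σf(m − x̄)² = Σfm² − (Σfm)²/n = 79562.5 − 2375²/74 = 3337.8378
Population variance = 3337.8378 / 74 = 45.1059

45.11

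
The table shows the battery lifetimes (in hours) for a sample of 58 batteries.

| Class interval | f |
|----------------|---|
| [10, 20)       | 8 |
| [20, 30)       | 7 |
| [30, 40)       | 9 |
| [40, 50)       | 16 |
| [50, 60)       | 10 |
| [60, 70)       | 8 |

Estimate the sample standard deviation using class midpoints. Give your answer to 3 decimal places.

15.861

Midpoints: 15, 25, 35, 45, 55, 65
n = 58, Σfm = 2400, mean = 41.3793
Σfm² = 113650
Σf(m − x̄)² = Σfm² − (Σfm)²/n = 113650 − 2400²/58 = 14339.6552
Sample variance = 14339.6552 / 57 = 251.5729
Standard deviation = √251.5729 = 15.8610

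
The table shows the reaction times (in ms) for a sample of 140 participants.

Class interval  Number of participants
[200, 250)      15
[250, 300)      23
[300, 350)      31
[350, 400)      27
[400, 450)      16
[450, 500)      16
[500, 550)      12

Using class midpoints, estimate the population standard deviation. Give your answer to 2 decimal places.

Midpoints: 225, 275, 325, 375, 425, 475, 525
n = 140, Σfm = 50600, mean = 361.4286
Σfm² = 19377500
Σf(m − x̄)² = Σfm² − (Σfm)²/n = 19377500 − 50600²/140 = 1089214.2857
Population variance = 1089214.2857 / 140 = 7780.1020
Standard deviation = √7780.1020 = 88.2049

88.20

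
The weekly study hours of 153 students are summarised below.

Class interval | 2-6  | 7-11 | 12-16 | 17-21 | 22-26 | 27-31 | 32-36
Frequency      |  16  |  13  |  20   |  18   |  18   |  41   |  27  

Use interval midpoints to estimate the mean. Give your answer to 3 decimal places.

21.843

Midpoints: 4, 9, 14, 19, 24, 29, 34
Σfm = 16×4 + 13×9 + 20×14 + 18×19 + 18×24 + 41×29 + 27×34 = 3342
n = Σf = 153
Mean = 3342 / 153 = 21.8431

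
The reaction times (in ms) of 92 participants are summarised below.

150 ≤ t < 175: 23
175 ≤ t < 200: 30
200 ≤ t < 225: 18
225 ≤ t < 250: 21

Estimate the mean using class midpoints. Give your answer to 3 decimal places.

Midpoints: 162.5, 187.5, 212.5, 237.5
Σfm = 23×162.5 + 30×187.5 + 18×212.5 + 21×237.5 = 18175
n = Σf = 92
Mean = 18175 / 92 = 197.5543

197.554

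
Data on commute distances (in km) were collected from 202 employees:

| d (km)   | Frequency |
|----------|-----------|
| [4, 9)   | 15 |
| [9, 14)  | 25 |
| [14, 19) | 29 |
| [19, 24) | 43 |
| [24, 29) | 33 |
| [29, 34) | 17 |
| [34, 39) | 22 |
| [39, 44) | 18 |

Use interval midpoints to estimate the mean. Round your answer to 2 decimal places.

23.50

Midpoints: 6.5, 11.5, 16.5, 21.5, 26.5, 31.5, 36.5, 41.5
Σfm = 15×6.5 + 25×11.5 + 29×16.5 + 43×21.5 + 33×26.5 + 17×31.5 + 22×36.5 + 18×41.5 = 4748
n = Σf = 202
Mean = 4748 / 202 = 23.5050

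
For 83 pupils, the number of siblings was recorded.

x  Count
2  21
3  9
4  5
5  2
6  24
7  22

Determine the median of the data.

6

Cumulative frequencies: 21, 30, 35, 37, 61, 83
n = 83, so the median is the value in position (n+1)/2 = 42.
Position 42 falls at value 6.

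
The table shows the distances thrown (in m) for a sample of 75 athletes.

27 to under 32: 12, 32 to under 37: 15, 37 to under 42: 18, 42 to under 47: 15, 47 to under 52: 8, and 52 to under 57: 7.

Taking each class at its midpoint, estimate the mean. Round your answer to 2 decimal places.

Midpoints: 29.5, 34.5, 39.5, 44.5, 49.5, 54.5
Σfm = 12×29.5 + 15×34.5 + 18×39.5 + 15×44.5 + 8×49.5 + 7×54.5 = 3027.5
n = Σf = 75
Mean = 3027.5 / 75 = 40.3667

40.37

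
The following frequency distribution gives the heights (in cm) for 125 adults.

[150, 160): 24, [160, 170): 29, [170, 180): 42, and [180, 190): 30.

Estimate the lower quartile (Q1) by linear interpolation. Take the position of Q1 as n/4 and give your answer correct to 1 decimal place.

162.5

Cumulative frequencies: 24, 53, 95, 125
n = 125; position = n/4 = 31.25.
This falls in the class [160, 170): L = 160, F = 24, f = 29, h = 10.
Lower quartile ≈ 160 + ((31.25 − 24) / 29) × 10 = 162.5000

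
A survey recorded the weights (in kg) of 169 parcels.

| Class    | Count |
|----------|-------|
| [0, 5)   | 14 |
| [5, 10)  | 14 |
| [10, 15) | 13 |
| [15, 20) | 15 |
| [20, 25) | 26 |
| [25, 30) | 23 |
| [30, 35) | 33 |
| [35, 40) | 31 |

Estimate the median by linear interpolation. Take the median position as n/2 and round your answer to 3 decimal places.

Cumulative frequencies: 14, 28, 41, 56, 82, 105, 138, 169
n = 169; position = n/2 = 84.5.
This falls in the class [25, 30): L = 25, F = 82, f = 23, h = 5.
Median ≈ 25 + ((84.5 − 82) / 23) × 5 = 25.5435

25.543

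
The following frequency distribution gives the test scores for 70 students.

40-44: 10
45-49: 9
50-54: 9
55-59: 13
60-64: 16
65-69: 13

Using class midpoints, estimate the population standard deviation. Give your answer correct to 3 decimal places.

8.447

Midpoints: 42, 47, 52, 57, 62, 67
n = 70, Σfm = 3915, mean = 55.9286
Σfm² = 223955
Σf(m − x̄)² = Σfm² − (Σfm)²/n = 223955 − 3915²/70 = 4994.6429
Population variance = 4994.6429 / 70 = 71.3520
Standard deviation = √71.3520 = 8.4470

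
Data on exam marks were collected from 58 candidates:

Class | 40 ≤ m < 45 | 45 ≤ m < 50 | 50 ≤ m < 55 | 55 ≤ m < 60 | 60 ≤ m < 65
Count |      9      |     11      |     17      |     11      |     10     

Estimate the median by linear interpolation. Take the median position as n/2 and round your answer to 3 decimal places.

52.647

Cumulative frequencies: 9, 20, 37, 48, 58
n = 58; position = n/2 = 29.
This falls in the class 50 ≤ m < 55: L = 50, F = 20, f = 17, h = 5.
Median ≈ 50 + ((29 − 20) / 17) × 5 = 52.6471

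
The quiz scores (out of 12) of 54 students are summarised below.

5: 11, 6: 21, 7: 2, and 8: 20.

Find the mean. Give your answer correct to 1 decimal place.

Values: 5, 6, 7, 8
Σfx = 11×5 + 21×6 + 2×7 + 20×8 = 355
n = Σf = 54
Mean = 355 / 54 = 6.5741

6.6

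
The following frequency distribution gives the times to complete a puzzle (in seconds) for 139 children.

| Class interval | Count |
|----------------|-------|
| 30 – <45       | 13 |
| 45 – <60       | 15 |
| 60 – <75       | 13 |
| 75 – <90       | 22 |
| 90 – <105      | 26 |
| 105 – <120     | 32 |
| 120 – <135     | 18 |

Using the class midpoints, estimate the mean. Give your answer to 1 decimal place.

Midpoints: 37.5, 52.5, 67.5, 82.5, 97.5, 112.5, 127.5
Σfm = 13×37.5 + 15×52.5 + 13×67.5 + 22×82.5 + 26×97.5 + 32×112.5 + 18×127.5 = 12397.5
n = Σf = 139
Mean = 12397.5 / 139 = 89.1906

89.2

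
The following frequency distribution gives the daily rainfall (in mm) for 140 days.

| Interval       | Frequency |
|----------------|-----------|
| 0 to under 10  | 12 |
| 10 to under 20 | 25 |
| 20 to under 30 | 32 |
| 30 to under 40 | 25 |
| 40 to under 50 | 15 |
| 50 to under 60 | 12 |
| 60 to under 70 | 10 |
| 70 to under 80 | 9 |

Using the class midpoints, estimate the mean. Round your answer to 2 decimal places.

Midpoints: 5, 15, 25, 35, 45, 55, 65, 75
Σfm = 12×5 + 25×15 + 32×25 + 25×35 + 15×45 + 12×55 + 10×65 + 9×75 = 4770
n = Σf = 140
Mean = 4770 / 140 = 34.0714

34.07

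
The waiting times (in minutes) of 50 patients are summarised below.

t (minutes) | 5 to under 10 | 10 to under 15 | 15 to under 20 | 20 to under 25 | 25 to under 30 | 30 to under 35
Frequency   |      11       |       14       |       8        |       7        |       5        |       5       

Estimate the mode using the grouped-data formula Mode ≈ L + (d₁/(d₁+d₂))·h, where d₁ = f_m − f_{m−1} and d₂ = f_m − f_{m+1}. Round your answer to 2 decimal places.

Modal class: 10 to under 15 (highest frequency 14).
d₁ = 14 − 11 = 3, d₂ = 14 − 8 = 6
Mode ≈ 10 + (3/(3+6)) × 5 = 10 + 1.6667 = 11.6667

11.67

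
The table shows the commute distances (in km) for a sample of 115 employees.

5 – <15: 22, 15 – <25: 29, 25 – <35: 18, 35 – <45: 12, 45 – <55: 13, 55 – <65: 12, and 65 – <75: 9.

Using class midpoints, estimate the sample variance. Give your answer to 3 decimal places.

Midpoints: 10, 20, 30, 40, 50, 60, 70
n = 115, Σfm = 3820, mean = 33.2174
Σfm² = 169000
Σf(m − x̄)² = Σfm² − (Σfm)²/n = 169000 − 3820²/115 = 42109.5652
Sample variance = 42109.5652 / 114 = 369.3822

369.382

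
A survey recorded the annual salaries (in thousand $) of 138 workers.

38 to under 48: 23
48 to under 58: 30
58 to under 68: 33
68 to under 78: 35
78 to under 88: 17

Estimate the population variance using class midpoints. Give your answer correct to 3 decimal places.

162.786

Midpoints: 43, 53, 63, 73, 83
n = 138, Σfm = 8624, mean = 62.4928
Σfm² = 561402
Σf(m − x̄)² = Σfm² − (Σfm)²/n = 561402 − 8624²/138 = 22464.4928
Population variance = 22464.4928 / 138 = 162.7862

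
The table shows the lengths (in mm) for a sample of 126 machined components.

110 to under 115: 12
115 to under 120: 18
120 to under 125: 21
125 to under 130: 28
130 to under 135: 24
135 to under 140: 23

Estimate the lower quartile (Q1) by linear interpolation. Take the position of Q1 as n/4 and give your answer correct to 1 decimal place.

120.4

Cumulative frequencies: 12, 30, 51, 79, 103, 126
n = 126; position = n/4 = 31.5.
This falls in the class 120 to under 125: L = 120, F = 30, f = 21, h = 5.
Lower quartile ≈ 120 + ((31.5 − 30) / 21) × 5 = 120.3571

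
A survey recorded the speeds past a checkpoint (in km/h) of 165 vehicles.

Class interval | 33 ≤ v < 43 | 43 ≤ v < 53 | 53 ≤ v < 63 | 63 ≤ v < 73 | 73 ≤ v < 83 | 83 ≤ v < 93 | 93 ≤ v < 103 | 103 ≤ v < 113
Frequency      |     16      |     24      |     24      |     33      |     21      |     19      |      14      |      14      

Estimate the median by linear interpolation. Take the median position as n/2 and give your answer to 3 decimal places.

Cumulative frequencies: 16, 40, 64, 97, 118, 137, 151, 165
n = 165; position = n/2 = 82.5.
This falls in the class 63 ≤ v < 73: L = 63, F = 64, f = 33, h = 10.
Median ≈ 63 + ((82.5 − 64) / 33) × 10 = 68.6061

68.606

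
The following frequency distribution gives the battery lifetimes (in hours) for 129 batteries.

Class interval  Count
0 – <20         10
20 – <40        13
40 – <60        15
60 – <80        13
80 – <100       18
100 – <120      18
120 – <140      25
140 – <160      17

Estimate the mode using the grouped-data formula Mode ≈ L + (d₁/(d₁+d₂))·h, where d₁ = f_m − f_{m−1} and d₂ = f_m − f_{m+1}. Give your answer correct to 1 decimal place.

129.3

Modal class: 120 – <140 (highest frequency 25).
d₁ = 25 − 18 = 7, d₂ = 25 − 17 = 8
Mode ≈ 120 + (7/(7+8)) × 20 = 120 + 9.3333 = 129.3333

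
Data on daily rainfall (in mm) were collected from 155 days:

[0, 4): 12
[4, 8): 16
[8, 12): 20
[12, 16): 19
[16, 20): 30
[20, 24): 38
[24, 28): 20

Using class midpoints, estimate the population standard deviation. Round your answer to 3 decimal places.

Midpoints: 2, 6, 10, 14, 18, 22, 26
n = 155, Σfm = 2482, mean = 16.0129
Σfm² = 47980
Σf(m − x̄)² = Σfm² − (Σfm)²/n = 47980 − 2482²/155 = 8235.9742
Population variance = 8235.9742 / 155 = 53.1353
Standard deviation = √53.1353 = 7.2894

7.289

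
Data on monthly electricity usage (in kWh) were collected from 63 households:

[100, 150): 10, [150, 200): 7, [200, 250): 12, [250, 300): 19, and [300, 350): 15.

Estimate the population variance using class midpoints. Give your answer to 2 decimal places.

4695.14

Midpoints: 125, 175, 225, 275, 325
n = 63, Σfm = 15275, mean = 242.4603
Σfm² = 3999375
Σf(m − x̄)² = Σfm² − (Σfm)²/n = 3999375 − 15275²/63 = 295793.6508
Population variance = 295793.6508 / 63 = 4695.1373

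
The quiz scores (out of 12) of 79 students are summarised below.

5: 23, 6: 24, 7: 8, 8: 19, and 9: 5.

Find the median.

Cumulative frequencies: 23, 47, 55, 74, 79
n = 79, so the median is the value in position (n+1)/2 = 40.
Position 40 falls at value 6.

6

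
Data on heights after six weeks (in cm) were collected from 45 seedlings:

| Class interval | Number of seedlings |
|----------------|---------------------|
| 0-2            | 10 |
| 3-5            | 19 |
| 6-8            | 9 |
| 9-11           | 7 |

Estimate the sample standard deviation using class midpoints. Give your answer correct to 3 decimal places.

2.974

Midpoints: 1, 4, 7, 10
n = 45, Σfm = 219, mean = 4.8667
Σfm² = 1455
Σf(m − x̄)² = Σfm² − (Σfm)²/n = 1455 − 219²/45 = 389.2000
Sample variance = 389.2000 / 44 = 8.8455
Standard deviation = √8.8455 = 2.9741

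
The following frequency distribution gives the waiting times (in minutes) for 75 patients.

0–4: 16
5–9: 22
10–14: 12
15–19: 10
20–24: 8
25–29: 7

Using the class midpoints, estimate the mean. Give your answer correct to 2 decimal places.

Midpoints: 2, 7, 12, 17, 22, 27
Σfm = 16×2 + 22×7 + 12×12 + 10×17 + 8×22 + 7×27 = 865
n = Σf = 75
Mean = 865 / 75 = 11.5333

11.53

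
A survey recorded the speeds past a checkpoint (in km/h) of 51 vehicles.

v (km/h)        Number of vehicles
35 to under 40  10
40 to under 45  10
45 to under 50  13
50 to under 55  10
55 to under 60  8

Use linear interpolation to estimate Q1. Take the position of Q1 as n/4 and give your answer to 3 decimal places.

41.375

Cumulative frequencies: 10, 20, 33, 43, 51
n = 51; position = n/4 = 12.75.
This falls in the class 40 to under 45: L = 40, F = 10, f = 10, h = 5.
Lower quartile ≈ 40 + ((12.75 − 10) / 10) × 5 = 41.3750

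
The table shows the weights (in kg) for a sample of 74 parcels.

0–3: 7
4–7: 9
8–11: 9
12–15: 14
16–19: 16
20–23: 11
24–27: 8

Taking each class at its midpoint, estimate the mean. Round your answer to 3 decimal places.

Midpoints: 1.5, 5.5, 9.5, 13.5, 17.5, 21.5, 25.5
Σfm = 7×1.5 + 9×5.5 + 9×9.5 + 14×13.5 + 16×17.5 + 11×21.5 + 8×25.5 = 1055
n = Σf = 74
Mean = 1055 / 74 = 14.2568

14.257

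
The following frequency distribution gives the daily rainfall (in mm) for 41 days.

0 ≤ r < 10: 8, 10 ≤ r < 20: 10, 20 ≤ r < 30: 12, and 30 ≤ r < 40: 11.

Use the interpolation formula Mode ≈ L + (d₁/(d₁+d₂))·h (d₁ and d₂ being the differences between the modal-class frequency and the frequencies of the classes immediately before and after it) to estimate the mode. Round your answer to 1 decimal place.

26.7

Modal class: 20 ≤ r < 30 (highest frequency 12).
d₁ = 12 − 10 = 2, d₂ = 12 − 11 = 1
Mode ≈ 20 + (2/(2+1)) × 10 = 20 + 6.6667 = 26.6667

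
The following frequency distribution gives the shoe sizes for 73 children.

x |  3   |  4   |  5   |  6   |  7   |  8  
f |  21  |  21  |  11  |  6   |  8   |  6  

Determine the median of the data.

4

Cumulative frequencies: 21, 42, 53, 59, 67, 73
n = 73, so the median is the value in position (n+1)/2 = 37.
Position 37 falls at value 4.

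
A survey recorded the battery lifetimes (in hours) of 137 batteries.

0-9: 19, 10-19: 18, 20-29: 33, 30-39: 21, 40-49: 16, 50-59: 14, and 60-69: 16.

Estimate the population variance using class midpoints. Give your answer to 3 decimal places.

352.965

Midpoints: 4.5, 14.5, 24.5, 34.5, 44.5, 54.5, 64.5
n = 137, Σfm = 4386.5, mean = 32.0182
Σfm² = 188804.25
Σf(m − x̄)² = Σfm² − (Σfm)²/n = 188804.25 − 4386.5²/137 = 48356.2044
Population variance = 48356.2044 / 137 = 352.9650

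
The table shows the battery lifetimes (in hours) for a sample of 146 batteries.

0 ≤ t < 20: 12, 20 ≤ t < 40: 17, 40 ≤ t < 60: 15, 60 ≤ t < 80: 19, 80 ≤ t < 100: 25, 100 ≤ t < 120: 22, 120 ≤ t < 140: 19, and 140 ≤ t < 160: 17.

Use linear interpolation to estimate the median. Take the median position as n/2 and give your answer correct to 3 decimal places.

Cumulative frequencies: 12, 29, 44, 63, 88, 110, 129, 146
n = 146; position = n/2 = 73.
This falls in the class 80 ≤ t < 100: L = 80, F = 63, f = 25, h = 20.
Median ≈ 80 + ((73 − 63) / 25) × 20 = 88.0000

88.000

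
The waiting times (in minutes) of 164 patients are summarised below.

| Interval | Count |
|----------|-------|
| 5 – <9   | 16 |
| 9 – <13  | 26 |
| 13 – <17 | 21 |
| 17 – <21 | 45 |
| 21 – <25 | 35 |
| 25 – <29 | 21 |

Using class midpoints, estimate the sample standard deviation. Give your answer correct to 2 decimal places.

Midpoints: 7, 11, 15, 19, 23, 27
n = 164, Σfm = 2940, mean = 17.9268
Σfm² = 58724
Σf(m − x̄)² = Σfm² − (Σfm)²/n = 58724 − 2940²/164 = 6019.1220
Sample variance = 6019.1220 / 163 = 36.9271
Standard deviation = √36.9271 = 6.0768

6.08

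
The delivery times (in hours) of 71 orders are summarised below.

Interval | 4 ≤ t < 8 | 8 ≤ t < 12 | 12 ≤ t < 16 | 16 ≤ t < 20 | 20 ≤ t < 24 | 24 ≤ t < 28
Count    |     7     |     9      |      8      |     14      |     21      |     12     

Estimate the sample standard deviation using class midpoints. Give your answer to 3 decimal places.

6.342

Midpoints: 6, 10, 14, 18, 22, 26
n = 71, Σfm = 1270, mean = 17.8873
Σfm² = 25532
Σf(m − x̄)² = Σfm² − (Σfm)²/n = 25532 − 1270²/71 = 2815.0986
Sample variance = 2815.0986 / 70 = 40.2157
Standard deviation = √40.2157 = 6.3416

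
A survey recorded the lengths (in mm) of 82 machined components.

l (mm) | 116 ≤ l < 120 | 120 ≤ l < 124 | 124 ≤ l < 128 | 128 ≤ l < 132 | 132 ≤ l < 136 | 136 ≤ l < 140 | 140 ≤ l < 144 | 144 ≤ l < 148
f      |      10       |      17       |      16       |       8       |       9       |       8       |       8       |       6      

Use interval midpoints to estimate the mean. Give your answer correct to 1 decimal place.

Midpoints: 118, 122, 126, 130, 134, 138, 142, 146
Σfm = 10×118 + 17×122 + 16×126 + 8×130 + 9×134 + 8×138 + 8×142 + 6×146 = 10632
n = Σf = 82
Mean = 10632 / 82 = 129.6585

129.7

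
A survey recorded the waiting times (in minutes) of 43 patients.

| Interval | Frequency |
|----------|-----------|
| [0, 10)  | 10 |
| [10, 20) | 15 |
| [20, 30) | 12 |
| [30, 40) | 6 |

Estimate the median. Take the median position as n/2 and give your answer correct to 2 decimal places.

17.67

Cumulative frequencies: 10, 25, 37, 43
n = 43; position = n/2 = 21.5.
This falls in the class [10, 20): L = 10, F = 10, f = 15, h = 10.
Median ≈ 10 + ((21.5 − 10) / 15) × 10 = 17.6667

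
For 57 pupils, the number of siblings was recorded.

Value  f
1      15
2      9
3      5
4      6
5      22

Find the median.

Cumulative frequencies: 15, 24, 29, 35, 57
n = 57, so the median is the value in position (n+1)/2 = 29.
Position 29 falls at value 3.

3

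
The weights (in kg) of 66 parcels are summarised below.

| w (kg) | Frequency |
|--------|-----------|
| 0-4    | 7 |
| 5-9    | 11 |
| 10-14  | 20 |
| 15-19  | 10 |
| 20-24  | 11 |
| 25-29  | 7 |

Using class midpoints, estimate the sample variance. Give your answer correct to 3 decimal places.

55.431

Midpoints: 2, 7, 12, 17, 22, 27
n = 66, Σfm = 932, mean = 14.1212
Σfm² = 16764
Σf(m − x̄)² = Σfm² − (Σfm)²/n = 16764 − 932²/66 = 3603.0303
Sample variance = 3603.0303 / 65 = 55.4312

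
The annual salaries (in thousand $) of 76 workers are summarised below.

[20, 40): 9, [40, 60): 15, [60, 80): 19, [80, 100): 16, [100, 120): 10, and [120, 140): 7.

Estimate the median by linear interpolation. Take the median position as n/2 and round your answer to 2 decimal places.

Cumulative frequencies: 9, 24, 43, 59, 69, 76
n = 76; position = n/2 = 38.
This falls in the class [60, 80): L = 60, F = 24, f = 19, h = 20.
Median ≈ 60 + ((38 − 24) / 19) × 20 = 74.7368

74.74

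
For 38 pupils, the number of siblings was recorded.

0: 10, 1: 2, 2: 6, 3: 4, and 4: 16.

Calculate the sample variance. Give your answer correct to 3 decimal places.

Values: 0, 1, 2, 3, 4
n = 38, Σfx = 90, mean = 2.3684
Σfx² = 318
Σf(x − x̄)² = Σfx² − (Σfx)²/n = 318 − 90²/38 = 104.8421
Sample variance = 104.8421 / 37 = 2.8336

2.834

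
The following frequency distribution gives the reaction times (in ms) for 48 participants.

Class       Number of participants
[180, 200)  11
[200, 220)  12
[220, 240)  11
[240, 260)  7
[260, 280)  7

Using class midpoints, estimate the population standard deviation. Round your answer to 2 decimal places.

27.00

Midpoints: 190, 210, 230, 250, 270
n = 48, Σfm = 10780, mean = 224.5833
Σfm² = 2456000
Σf(m − x̄)² = Σfm² − (Σfm)²/n = 2456000 − 10780²/48 = 34991.6667
Population variance = 34991.6667 / 48 = 728.9931
Standard deviation = √728.9931 = 26.9999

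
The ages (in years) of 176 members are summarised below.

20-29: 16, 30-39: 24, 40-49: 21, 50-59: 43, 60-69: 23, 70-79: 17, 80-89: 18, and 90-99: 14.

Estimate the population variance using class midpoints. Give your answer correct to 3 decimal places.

411.247

Midpoints: 24.5, 34.5, 44.5, 54.5, 64.5, 74.5, 84.5, 94.5
n = 176, Σfm = 10092, mean = 57.3409
Σfm² = 651064
Σf(m − x̄)² = Σfm² − (Σfm)²/n = 651064 − 10092²/176 = 72379.5455
Population variance = 72379.5455 / 176 = 411.2474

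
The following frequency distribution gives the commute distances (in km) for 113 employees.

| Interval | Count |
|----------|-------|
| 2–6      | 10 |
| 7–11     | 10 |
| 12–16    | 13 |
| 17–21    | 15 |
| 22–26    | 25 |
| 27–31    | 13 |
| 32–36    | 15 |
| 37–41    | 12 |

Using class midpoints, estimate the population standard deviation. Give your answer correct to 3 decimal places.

10.401

Midpoints: 4, 9, 14, 19, 24, 29, 34, 39
n = 113, Σfm = 2552, mean = 22.5841
Σfm² = 69858
Σf(m − x̄)² = Σfm² − (Σfm)²/n = 69858 − 2552²/113 = 12223.4513
Population variance = 12223.4513 / 113 = 108.1721
Standard deviation = √108.1721 = 10.4006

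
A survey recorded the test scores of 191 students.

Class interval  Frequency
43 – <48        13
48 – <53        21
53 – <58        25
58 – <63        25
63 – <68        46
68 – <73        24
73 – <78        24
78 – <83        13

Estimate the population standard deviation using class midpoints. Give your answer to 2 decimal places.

9.75

Midpoints: 45.5, 50.5, 55.5, 60.5, 65.5, 70.5, 75.5, 80.5
n = 191, Σfm = 12115.5, mean = 63.4319
Σfm² = 786667.75
Σf(m − x̄)² = Σfm² − (Σfm)²/n = 786667.75 − 12115.5²/191 = 18158.1152
Population variance = 18158.1152 / 191 = 95.0687
Standard deviation = √95.0687 = 9.7503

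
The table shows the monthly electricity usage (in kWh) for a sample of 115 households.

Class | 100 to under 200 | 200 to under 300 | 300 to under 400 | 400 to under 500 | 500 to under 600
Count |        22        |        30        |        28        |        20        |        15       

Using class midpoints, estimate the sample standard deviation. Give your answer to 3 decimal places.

130.112

Midpoints: 150, 250, 350, 450, 550
n = 115, Σfm = 37850, mean = 329.1304
Σfm² = 14387500
Σf(m − x̄)² = Σfm² − (Σfm)²/n = 14387500 − 37850²/115 = 1929913.0435
Sample variance = 1929913.0435 / 114 = 16929.0618
Standard deviation = √16929.0618 = 130.1117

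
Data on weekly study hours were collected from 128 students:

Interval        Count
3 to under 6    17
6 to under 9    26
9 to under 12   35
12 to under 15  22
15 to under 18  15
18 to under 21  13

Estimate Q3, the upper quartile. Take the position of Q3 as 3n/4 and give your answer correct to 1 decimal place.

14.5

Cumulative frequencies: 17, 43, 78, 100, 115, 128
n = 128; position = 3n/4 = 96.
This falls in the class 12 to under 15: L = 12, F = 78, f = 22, h = 3.
Upper quartile ≈ 12 + ((96 − 78) / 22) × 3 = 14.4545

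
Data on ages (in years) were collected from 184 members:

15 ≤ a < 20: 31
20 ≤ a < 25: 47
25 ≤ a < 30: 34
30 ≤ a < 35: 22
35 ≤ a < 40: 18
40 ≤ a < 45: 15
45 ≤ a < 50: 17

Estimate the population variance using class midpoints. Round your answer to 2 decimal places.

Midpoints: 17.5, 22.5, 27.5, 32.5, 37.5, 42.5, 47.5
n = 184, Σfm = 5370, mean = 29.1848
Σfm² = 173000
Σf(m − x̄)² = Σfm² − (Σfm)²/n = 173000 − 5370²/184 = 16277.7174
Population variance = 16277.7174 / 184 = 88.4659

88.47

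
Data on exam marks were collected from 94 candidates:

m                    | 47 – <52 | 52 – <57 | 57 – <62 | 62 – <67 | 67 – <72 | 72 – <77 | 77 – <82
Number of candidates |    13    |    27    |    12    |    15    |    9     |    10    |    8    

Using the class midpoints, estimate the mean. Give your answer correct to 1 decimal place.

61.7

Midpoints: 49.5, 54.5, 59.5, 64.5, 69.5, 74.5, 79.5
Σfm = 13×49.5 + 27×54.5 + 12×59.5 + 15×64.5 + 9×69.5 + 10×74.5 + 8×79.5 = 5803
n = Σf = 94
Mean = 5803 / 94 = 61.7340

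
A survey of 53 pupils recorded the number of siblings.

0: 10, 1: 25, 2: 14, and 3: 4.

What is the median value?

Cumulative frequencies: 10, 35, 49, 53
n = 53, so the median is the value in position (n+1)/2 = 27.
Position 27 falls at value 1.

1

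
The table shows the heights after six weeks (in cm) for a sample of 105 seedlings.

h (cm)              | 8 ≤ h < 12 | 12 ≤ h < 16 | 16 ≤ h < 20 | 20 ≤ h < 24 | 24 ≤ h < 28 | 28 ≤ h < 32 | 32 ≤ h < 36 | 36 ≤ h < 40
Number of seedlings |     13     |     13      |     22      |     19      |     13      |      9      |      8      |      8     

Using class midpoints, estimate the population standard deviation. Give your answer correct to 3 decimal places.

8.188

Midpoints: 10, 14, 18, 22, 26, 30, 34, 38
n = 105, Σfm = 2310, mean = 22.0000
Σfm² = 57860
Σf(m − x̄)² = Σfm² − (Σfm)²/n = 57860 − 2310²/105 = 7040.0000
Population variance = 7040.0000 / 105 = 67.0476
Standard deviation = √67.0476 = 8.1883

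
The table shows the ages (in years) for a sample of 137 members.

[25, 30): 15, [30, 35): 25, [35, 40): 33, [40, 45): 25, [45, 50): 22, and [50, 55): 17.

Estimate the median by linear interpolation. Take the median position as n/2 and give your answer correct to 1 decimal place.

Cumulative frequencies: 15, 40, 73, 98, 120, 137
n = 137; position = n/2 = 68.5.
This falls in the class [35, 40): L = 35, F = 40, f = 33, h = 5.
Median ≈ 35 + ((68.5 − 40) / 33) × 5 = 39.3182

39.3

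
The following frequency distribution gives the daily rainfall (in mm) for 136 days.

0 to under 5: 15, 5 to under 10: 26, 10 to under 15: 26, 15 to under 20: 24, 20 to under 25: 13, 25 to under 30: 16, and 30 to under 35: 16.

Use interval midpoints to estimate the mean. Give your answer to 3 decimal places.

Midpoints: 2.5, 7.5, 12.5, 17.5, 22.5, 27.5, 32.5
Σfm = 15×2.5 + 26×7.5 + 26×12.5 + 24×17.5 + 13×22.5 + 16×27.5 + 16×32.5 = 2230
n = Σf = 136
Mean = 2230 / 136 = 16.3971

16.397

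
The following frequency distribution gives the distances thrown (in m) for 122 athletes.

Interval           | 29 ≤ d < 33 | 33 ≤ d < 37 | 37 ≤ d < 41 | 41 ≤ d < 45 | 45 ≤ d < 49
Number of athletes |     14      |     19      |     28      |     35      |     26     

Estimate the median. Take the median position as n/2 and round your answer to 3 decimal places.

Cumulative frequencies: 14, 33, 61, 96, 122
n = 122; position = n/2 = 61.
This falls in the class 37 ≤ d < 41: L = 37, F = 33, f = 28, h = 4.
Median ≈ 37 + ((61 − 33) / 28) × 4 = 41.0000

41.000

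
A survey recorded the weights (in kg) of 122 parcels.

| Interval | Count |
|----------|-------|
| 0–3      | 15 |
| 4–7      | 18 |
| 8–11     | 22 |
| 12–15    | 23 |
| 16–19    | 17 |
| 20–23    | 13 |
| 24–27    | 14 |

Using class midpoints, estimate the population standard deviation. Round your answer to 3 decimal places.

7.434

Midpoints: 1.5, 5.5, 9.5, 13.5, 17.5, 21.5, 25.5
n = 122, Σfm = 1575, mean = 12.9098
Σfm² = 27074.5
Σf(m − x̄)² = Σfm² − (Σfm)²/n = 27074.5 − 1575²/122 = 6741.5082
Population variance = 6741.5082 / 122 = 55.2583
Standard deviation = √55.2583 = 7.4336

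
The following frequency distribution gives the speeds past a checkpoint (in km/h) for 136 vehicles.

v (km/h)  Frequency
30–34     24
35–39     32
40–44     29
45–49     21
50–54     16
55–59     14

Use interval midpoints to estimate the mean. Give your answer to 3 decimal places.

42.551

Midpoints: 32, 37, 42, 47, 52, 57
Σfm = 24×32 + 32×37 + 29×42 + 21×47 + 16×52 + 14×57 = 5787
n = Σf = 136
Mean = 5787 / 136 = 42.5515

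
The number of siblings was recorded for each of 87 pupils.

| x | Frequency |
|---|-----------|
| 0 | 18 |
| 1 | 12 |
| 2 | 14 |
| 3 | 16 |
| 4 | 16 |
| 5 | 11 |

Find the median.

2

Cumulative frequencies: 18, 30, 44, 60, 76, 87
n = 87, so the median is the value in position (n+1)/2 = 44.
Position 44 falls at value 2.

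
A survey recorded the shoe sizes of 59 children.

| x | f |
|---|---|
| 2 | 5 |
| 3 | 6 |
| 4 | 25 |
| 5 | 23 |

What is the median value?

Cumulative frequencies: 5, 11, 36, 59
n = 59, so the median is the value in position (n+1)/2 = 30.
Position 30 falls at value 4.

4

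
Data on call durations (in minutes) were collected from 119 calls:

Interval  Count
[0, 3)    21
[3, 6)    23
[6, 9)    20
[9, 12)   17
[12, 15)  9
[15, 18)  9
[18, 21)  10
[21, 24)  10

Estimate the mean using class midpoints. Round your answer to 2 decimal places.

Midpoints: 1.5, 4.5, 7.5, 10.5, 13.5, 16.5, 19.5, 22.5
Σfm = 21×1.5 + 23×4.5 + 20×7.5 + 17×10.5 + 9×13.5 + 9×16.5 + 10×19.5 + 10×22.5 = 1153.5
n = Σf = 119
Mean = 1153.5 / 119 = 9.6933

9.69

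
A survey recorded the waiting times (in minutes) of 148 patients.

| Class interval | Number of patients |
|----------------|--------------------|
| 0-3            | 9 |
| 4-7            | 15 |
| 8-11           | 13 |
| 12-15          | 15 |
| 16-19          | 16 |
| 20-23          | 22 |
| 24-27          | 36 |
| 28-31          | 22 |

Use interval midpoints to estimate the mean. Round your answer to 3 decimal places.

Midpoints: 1.5, 5.5, 9.5, 13.5, 17.5, 21.5, 25.5, 29.5
Σfm = 9×1.5 + 15×5.5 + 13×9.5 + 15×13.5 + 16×17.5 + 22×21.5 + 36×25.5 + 22×29.5 = 2742
n = Σf = 148
Mean = 2742 / 148 = 18.5270

18.527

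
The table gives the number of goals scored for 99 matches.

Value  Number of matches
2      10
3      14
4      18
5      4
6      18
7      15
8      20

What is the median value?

Cumulative frequencies: 10, 24, 42, 46, 64, 79, 99
n = 99, so the median is the value in position (n+1)/2 = 50.
Position 50 falls at value 6.

6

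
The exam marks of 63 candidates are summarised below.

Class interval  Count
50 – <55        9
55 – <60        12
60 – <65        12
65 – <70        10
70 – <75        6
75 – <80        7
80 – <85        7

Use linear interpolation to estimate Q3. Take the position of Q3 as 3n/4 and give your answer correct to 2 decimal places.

Cumulative frequencies: 9, 21, 33, 43, 49, 56, 63
n = 63; position = 3n/4 = 47.25.
This falls in the class 70 – <75: L = 70, F = 43, f = 6, h = 5.
Upper quartile ≈ 70 + ((47.25 − 43) / 6) × 5 = 73.5417

73.54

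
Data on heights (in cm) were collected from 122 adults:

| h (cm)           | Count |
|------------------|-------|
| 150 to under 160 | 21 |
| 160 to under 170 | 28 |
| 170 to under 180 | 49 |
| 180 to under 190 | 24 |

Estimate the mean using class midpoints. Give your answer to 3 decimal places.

Midpoints: 155, 165, 175, 185
Σfm = 21×155 + 28×165 + 49×175 + 24×185 = 20890
n = Σf = 122
Mean = 20890 / 122 = 171.2295

171.230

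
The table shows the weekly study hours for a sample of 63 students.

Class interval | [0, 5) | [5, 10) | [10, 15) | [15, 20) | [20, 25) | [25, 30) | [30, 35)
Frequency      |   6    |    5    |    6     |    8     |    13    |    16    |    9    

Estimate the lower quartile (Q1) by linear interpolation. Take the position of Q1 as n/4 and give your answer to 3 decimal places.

Cumulative frequencies: 6, 11, 17, 25, 38, 54, 63
n = 63; position = n/4 = 15.75.
This falls in the class [10, 15): L = 10, F = 11, f = 6, h = 5.
Lower quartile ≈ 10 + ((15.75 − 11) / 6) × 5 = 13.9583

13.958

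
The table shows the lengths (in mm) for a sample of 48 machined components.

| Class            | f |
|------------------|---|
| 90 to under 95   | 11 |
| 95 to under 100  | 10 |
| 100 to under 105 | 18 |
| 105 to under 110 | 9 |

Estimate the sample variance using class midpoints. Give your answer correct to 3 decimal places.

27.648

Midpoints: 92.5, 97.5, 102.5, 107.5
n = 48, Σfm = 4805, mean = 100.1042
Σfm² = 482300
Σf(m − x̄)² = Σfm² − (Σfm)²/n = 482300 − 4805²/48 = 1299.4792
Sample variance = 1299.4792 / 47 = 27.6485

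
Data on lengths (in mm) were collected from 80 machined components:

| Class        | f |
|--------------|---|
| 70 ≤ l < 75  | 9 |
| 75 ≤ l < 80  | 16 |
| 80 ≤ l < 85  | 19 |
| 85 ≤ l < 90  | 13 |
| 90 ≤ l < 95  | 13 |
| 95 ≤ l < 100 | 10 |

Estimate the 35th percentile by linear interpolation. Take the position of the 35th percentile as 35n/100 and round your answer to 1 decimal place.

80.8

Cumulative frequencies: 9, 25, 44, 57, 70, 80
n = 80; position = 35n/100 = 28.
This falls in the class 80 ≤ l < 85: L = 80, F = 25, f = 19, h = 5.
35th percentile ≈ 80 + ((28 − 25) / 19) × 5 = 80.7895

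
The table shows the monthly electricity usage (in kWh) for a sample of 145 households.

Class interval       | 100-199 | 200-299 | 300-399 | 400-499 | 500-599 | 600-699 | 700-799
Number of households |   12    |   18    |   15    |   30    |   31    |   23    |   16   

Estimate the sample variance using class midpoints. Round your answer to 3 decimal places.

31391.762

Midpoints: 149.5, 249.5, 349.5, 449.5, 549.5, 649.5, 749.5
n = 145, Σfm = 68977.5, mean = 475.7069
Σfm² = 37333486.25
Σf(m − x̄)² = Σfm² − (Σfm)²/n = 37333486.25 − 68977.5²/145 = 4520413.7931
Sample variance = 4520413.7931 / 144 = 31391.7625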